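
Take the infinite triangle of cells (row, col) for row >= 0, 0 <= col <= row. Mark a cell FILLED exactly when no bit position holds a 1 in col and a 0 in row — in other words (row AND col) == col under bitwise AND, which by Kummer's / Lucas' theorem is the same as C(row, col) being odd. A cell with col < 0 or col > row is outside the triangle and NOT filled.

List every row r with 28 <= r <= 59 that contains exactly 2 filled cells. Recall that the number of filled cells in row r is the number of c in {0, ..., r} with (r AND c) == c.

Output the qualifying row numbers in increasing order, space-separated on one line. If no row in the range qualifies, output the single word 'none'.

Answer: 32

Derivation:
Row r has 2^popcount(r) filled cells, so we need popcount(r) = log2(2) = 1.
Scan r = 28..59 and keep those with exactly 1 one-bits:
r=28=11100 popcount=3 -> skip
r=29=11101 popcount=4 -> skip
r=30=11110 popcount=4 -> skip
r=31=11111 popcount=5 -> skip
r=32=100000 popcount=1 -> KEEP
r=33=100001 popcount=2 -> skip
r=34=100010 popcount=2 -> skip
r=35=100011 popcount=3 -> skip
r=36=100100 popcount=2 -> skip
r=37=100101 popcount=3 -> skip
r=38=100110 popcount=3 -> skip
r=39=100111 popcount=4 -> skip
r=40=101000 popcount=2 -> skip
r=41=101001 popcount=3 -> skip
r=42=101010 popcount=3 -> skip
r=43=101011 popcount=4 -> skip
r=44=101100 popcount=3 -> skip
r=45=101101 popcount=4 -> skip
r=46=101110 popcount=4 -> skip
r=47=101111 popcount=5 -> skip
r=48=110000 popcount=2 -> skip
r=49=110001 popcount=3 -> skip
r=50=110010 popcount=3 -> skip
r=51=110011 popcount=4 -> skip
r=52=110100 popcount=3 -> skip
r=53=110101 popcount=4 -> skip
r=54=110110 popcount=4 -> skip
r=55=110111 popcount=5 -> skip
r=56=111000 popcount=3 -> skip
r=57=111001 popcount=4 -> skip
r=58=111010 popcount=4 -> skip
r=59=111011 popcount=5 -> skip
Kept rows: 32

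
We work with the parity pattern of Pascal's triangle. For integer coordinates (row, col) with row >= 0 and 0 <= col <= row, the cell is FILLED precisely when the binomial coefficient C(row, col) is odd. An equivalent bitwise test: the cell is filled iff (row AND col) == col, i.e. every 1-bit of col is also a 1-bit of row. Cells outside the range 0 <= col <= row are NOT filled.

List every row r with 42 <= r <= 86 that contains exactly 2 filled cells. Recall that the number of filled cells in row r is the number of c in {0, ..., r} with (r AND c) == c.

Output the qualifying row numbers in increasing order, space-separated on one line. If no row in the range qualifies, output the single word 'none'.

Answer: 64

Derivation:
Row r has 2^popcount(r) filled cells, so we need popcount(r) = log2(2) = 1.
Scan r = 42..86 and keep those with exactly 1 one-bits:
r=42=101010 popcount=3 -> skip
r=43=101011 popcount=4 -> skip
r=44=101100 popcount=3 -> skip
r=45=101101 popcount=4 -> skip
r=46=101110 popcount=4 -> skip
r=47=101111 popcount=5 -> skip
r=48=110000 popcount=2 -> skip
r=49=110001 popcount=3 -> skip
r=50=110010 popcount=3 -> skip
r=51=110011 popcount=4 -> skip
r=52=110100 popcount=3 -> skip
r=53=110101 popcount=4 -> skip
r=54=110110 popcount=4 -> skip
r=55=110111 popcount=5 -> skip
r=56=111000 popcount=3 -> skip
r=57=111001 popcount=4 -> skip
r=58=111010 popcount=4 -> skip
r=59=111011 popcount=5 -> skip
r=60=111100 popcount=4 -> skip
r=61=111101 popcount=5 -> skip
r=62=111110 popcount=5 -> skip
r=63=111111 popcount=6 -> skip
r=64=1000000 popcount=1 -> KEEP
r=65=1000001 popcount=2 -> skip
r=66=1000010 popcount=2 -> skip
r=67=1000011 popcount=3 -> skip
r=68=1000100 popcount=2 -> skip
r=69=1000101 popcount=3 -> skip
r=70=1000110 popcount=3 -> skip
r=71=1000111 popcount=4 -> skip
r=72=1001000 popcount=2 -> skip
r=73=1001001 popcount=3 -> skip
r=74=1001010 popcount=3 -> skip
r=75=1001011 popcount=4 -> skip
r=76=1001100 popcount=3 -> skip
r=77=1001101 popcount=4 -> skip
r=78=1001110 popcount=4 -> skip
r=79=1001111 popcount=5 -> skip
r=80=1010000 popcount=2 -> skip
r=81=1010001 popcount=3 -> skip
r=82=1010010 popcount=3 -> skip
r=83=1010011 popcount=4 -> skip
r=84=1010100 popcount=3 -> skip
r=85=1010101 popcount=4 -> skip
r=86=1010110 popcount=4 -> skip
Kept rows: 64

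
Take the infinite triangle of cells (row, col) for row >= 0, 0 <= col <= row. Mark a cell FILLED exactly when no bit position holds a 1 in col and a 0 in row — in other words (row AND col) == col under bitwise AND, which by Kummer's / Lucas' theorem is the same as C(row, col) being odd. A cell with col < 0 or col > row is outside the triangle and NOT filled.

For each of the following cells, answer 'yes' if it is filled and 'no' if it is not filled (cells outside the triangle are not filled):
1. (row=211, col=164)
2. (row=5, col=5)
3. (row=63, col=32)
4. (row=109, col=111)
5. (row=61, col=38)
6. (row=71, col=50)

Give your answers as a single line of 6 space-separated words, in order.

Answer: no yes yes no no no

Derivation:
(211,164): row=0b11010011, col=0b10100100, row AND col = 0b10000000 = 128; 128 != 164 -> empty
(5,5): row=0b101, col=0b101, row AND col = 0b101 = 5; 5 == 5 -> filled
(63,32): row=0b111111, col=0b100000, row AND col = 0b100000 = 32; 32 == 32 -> filled
(109,111): col outside [0, 109] -> not filled
(61,38): row=0b111101, col=0b100110, row AND col = 0b100100 = 36; 36 != 38 -> empty
(71,50): row=0b1000111, col=0b110010, row AND col = 0b10 = 2; 2 != 50 -> empty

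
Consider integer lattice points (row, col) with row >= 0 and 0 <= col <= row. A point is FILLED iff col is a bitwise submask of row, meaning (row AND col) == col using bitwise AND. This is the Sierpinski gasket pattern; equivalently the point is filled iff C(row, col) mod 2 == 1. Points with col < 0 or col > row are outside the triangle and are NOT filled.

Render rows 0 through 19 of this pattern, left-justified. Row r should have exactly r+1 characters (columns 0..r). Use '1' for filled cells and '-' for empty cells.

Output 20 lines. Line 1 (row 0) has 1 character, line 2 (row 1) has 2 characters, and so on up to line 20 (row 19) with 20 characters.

r0=0: 1
r1=1: 11
r2=10: 1-1
r3=11: 1111
r4=100: 1---1
r5=101: 11--11
r6=110: 1-1-1-1
r7=111: 11111111
r8=1000: 1-------1
r9=1001: 11------11
r10=1010: 1-1-----1-1
r11=1011: 1111----1111
r12=1100: 1---1---1---1
r13=1101: 11--11--11--11
r14=1110: 1-1-1-1-1-1-1-1
r15=1111: 1111111111111111
r16=10000: 1---------------1
r17=10001: 11--------------11
r18=10010: 1-1-------------1-1
r19=10011: 1111------------1111

Answer: 1
11
1-1
1111
1---1
11--11
1-1-1-1
11111111
1-------1
11------11
1-1-----1-1
1111----1111
1---1---1---1
11--11--11--11
1-1-1-1-1-1-1-1
1111111111111111
1---------------1
11--------------11
1-1-------------1-1
1111------------1111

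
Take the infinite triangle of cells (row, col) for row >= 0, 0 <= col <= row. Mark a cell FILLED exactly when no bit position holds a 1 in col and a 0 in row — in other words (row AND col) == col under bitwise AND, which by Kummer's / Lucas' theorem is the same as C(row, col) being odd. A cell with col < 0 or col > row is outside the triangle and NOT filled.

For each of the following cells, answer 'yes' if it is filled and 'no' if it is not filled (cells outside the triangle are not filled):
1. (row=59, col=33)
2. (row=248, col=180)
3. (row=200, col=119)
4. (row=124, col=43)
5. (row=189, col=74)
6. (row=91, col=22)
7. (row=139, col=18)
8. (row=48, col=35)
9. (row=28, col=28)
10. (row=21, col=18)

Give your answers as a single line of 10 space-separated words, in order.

(59,33): row=0b111011, col=0b100001, row AND col = 0b100001 = 33; 33 == 33 -> filled
(248,180): row=0b11111000, col=0b10110100, row AND col = 0b10110000 = 176; 176 != 180 -> empty
(200,119): row=0b11001000, col=0b1110111, row AND col = 0b1000000 = 64; 64 != 119 -> empty
(124,43): row=0b1111100, col=0b101011, row AND col = 0b101000 = 40; 40 != 43 -> empty
(189,74): row=0b10111101, col=0b1001010, row AND col = 0b1000 = 8; 8 != 74 -> empty
(91,22): row=0b1011011, col=0b10110, row AND col = 0b10010 = 18; 18 != 22 -> empty
(139,18): row=0b10001011, col=0b10010, row AND col = 0b10 = 2; 2 != 18 -> empty
(48,35): row=0b110000, col=0b100011, row AND col = 0b100000 = 32; 32 != 35 -> empty
(28,28): row=0b11100, col=0b11100, row AND col = 0b11100 = 28; 28 == 28 -> filled
(21,18): row=0b10101, col=0b10010, row AND col = 0b10000 = 16; 16 != 18 -> empty

Answer: yes no no no no no no no yes no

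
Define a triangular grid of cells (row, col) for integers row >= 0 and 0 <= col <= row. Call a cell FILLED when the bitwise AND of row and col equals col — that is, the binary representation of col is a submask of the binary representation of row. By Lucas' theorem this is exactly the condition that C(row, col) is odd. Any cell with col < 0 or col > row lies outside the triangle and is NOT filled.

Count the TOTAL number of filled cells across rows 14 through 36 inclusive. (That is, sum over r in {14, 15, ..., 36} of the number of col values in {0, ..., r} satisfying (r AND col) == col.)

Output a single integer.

r14=1110 pc3: +8 =8
r15=1111 pc4: +16 =24
r16=10000 pc1: +2 =26
r17=10001 pc2: +4 =30
r18=10010 pc2: +4 =34
r19=10011 pc3: +8 =42
r20=10100 pc2: +4 =46
r21=10101 pc3: +8 =54
r22=10110 pc3: +8 =62
r23=10111 pc4: +16 =78
r24=11000 pc2: +4 =82
r25=11001 pc3: +8 =90
r26=11010 pc3: +8 =98
r27=11011 pc4: +16 =114
r28=11100 pc3: +8 =122
r29=11101 pc4: +16 =138
r30=11110 pc4: +16 =154
r31=11111 pc5: +32 =186
r32=100000 pc1: +2 =188
r33=100001 pc2: +4 =192
r34=100010 pc2: +4 =196
r35=100011 pc3: +8 =204
r36=100100 pc2: +4 =208

Answer: 208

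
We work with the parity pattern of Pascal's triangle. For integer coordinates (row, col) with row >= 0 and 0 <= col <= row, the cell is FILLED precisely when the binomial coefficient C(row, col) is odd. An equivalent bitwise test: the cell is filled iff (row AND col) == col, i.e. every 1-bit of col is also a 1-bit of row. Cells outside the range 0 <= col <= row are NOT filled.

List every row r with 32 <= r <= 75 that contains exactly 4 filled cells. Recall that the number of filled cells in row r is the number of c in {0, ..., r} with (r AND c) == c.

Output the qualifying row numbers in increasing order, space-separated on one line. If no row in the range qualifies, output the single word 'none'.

Row r has 2^popcount(r) filled cells, so we need popcount(r) = log2(4) = 2.
Scan r = 32..75 and keep those with exactly 2 one-bits:
r=32=100000 popcount=1 -> skip
r=33=100001 popcount=2 -> KEEP
r=34=100010 popcount=2 -> KEEP
r=35=100011 popcount=3 -> skip
r=36=100100 popcount=2 -> KEEP
r=37=100101 popcount=3 -> skip
r=38=100110 popcount=3 -> skip
r=39=100111 popcount=4 -> skip
r=40=101000 popcount=2 -> KEEP
r=41=101001 popcount=3 -> skip
r=42=101010 popcount=3 -> skip
r=43=101011 popcount=4 -> skip
r=44=101100 popcount=3 -> skip
r=45=101101 popcount=4 -> skip
r=46=101110 popcount=4 -> skip
r=47=101111 popcount=5 -> skip
r=48=110000 popcount=2 -> KEEP
r=49=110001 popcount=3 -> skip
r=50=110010 popcount=3 -> skip
r=51=110011 popcount=4 -> skip
r=52=110100 popcount=3 -> skip
r=53=110101 popcount=4 -> skip
r=54=110110 popcount=4 -> skip
r=55=110111 popcount=5 -> skip
r=56=111000 popcount=3 -> skip
r=57=111001 popcount=4 -> skip
r=58=111010 popcount=4 -> skip
r=59=111011 popcount=5 -> skip
r=60=111100 popcount=4 -> skip
r=61=111101 popcount=5 -> skip
r=62=111110 popcount=5 -> skip
r=63=111111 popcount=6 -> skip
r=64=1000000 popcount=1 -> skip
r=65=1000001 popcount=2 -> KEEP
r=66=1000010 popcount=2 -> KEEP
r=67=1000011 popcount=3 -> skip
r=68=1000100 popcount=2 -> KEEP
r=69=1000101 popcount=3 -> skip
r=70=1000110 popcount=3 -> skip
r=71=1000111 popcount=4 -> skip
r=72=1001000 popcount=2 -> KEEP
r=73=1001001 popcount=3 -> skip
r=74=1001010 popcount=3 -> skip
r=75=1001011 popcount=4 -> skip
Kept rows: 33 34 36 40 48 65 66 68 72

Answer: 33 34 36 40 48 65 66 68 72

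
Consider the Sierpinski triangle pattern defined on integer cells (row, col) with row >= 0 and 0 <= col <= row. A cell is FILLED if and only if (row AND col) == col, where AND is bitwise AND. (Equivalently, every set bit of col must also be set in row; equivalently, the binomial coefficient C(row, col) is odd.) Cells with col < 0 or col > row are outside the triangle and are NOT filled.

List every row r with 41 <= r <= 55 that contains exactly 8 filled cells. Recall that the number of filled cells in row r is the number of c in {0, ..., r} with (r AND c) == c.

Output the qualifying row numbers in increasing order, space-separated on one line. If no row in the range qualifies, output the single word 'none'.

Answer: 41 42 44 49 50 52

Derivation:
Row r has 2^popcount(r) filled cells, so we need popcount(r) = log2(8) = 3.
Scan r = 41..55 and keep those with exactly 3 one-bits:
r=41=101001 popcount=3 -> KEEP
r=42=101010 popcount=3 -> KEEP
r=43=101011 popcount=4 -> skip
r=44=101100 popcount=3 -> KEEP
r=45=101101 popcount=4 -> skip
r=46=101110 popcount=4 -> skip
r=47=101111 popcount=5 -> skip
r=48=110000 popcount=2 -> skip
r=49=110001 popcount=3 -> KEEP
r=50=110010 popcount=3 -> KEEP
r=51=110011 popcount=4 -> skip
r=52=110100 popcount=3 -> KEEP
r=53=110101 popcount=4 -> skip
r=54=110110 popcount=4 -> skip
r=55=110111 popcount=5 -> skip
Kept rows: 41 42 44 49 50 52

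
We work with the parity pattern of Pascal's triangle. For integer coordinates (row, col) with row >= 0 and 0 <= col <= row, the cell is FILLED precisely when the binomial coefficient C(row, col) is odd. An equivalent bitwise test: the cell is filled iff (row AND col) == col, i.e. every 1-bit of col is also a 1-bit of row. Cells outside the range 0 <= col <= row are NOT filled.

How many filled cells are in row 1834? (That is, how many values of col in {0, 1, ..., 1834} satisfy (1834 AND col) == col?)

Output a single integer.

Answer: 64

Derivation:
1834 in binary = 11100101010
popcount(1834) = number of 1-bits in 11100101010 = 6
A col c satisfies (1834 AND c) == c iff every set bit of c is also set in 1834; each of the 6 set bits of 1834 can independently be on or off in c.
count = 2^6 = 64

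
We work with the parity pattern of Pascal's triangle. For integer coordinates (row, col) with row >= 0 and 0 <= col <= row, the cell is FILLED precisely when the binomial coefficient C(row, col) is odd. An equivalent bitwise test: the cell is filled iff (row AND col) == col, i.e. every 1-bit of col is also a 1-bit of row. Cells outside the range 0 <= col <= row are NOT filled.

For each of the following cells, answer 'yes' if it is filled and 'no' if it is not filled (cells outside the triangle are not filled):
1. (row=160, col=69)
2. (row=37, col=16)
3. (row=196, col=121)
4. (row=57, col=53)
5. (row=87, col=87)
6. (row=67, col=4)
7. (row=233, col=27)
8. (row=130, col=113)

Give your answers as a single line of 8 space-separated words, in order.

(160,69): row=0b10100000, col=0b1000101, row AND col = 0b0 = 0; 0 != 69 -> empty
(37,16): row=0b100101, col=0b10000, row AND col = 0b0 = 0; 0 != 16 -> empty
(196,121): row=0b11000100, col=0b1111001, row AND col = 0b1000000 = 64; 64 != 121 -> empty
(57,53): row=0b111001, col=0b110101, row AND col = 0b110001 = 49; 49 != 53 -> empty
(87,87): row=0b1010111, col=0b1010111, row AND col = 0b1010111 = 87; 87 == 87 -> filled
(67,4): row=0b1000011, col=0b100, row AND col = 0b0 = 0; 0 != 4 -> empty
(233,27): row=0b11101001, col=0b11011, row AND col = 0b1001 = 9; 9 != 27 -> empty
(130,113): row=0b10000010, col=0b1110001, row AND col = 0b0 = 0; 0 != 113 -> empty

Answer: no no no no yes no no no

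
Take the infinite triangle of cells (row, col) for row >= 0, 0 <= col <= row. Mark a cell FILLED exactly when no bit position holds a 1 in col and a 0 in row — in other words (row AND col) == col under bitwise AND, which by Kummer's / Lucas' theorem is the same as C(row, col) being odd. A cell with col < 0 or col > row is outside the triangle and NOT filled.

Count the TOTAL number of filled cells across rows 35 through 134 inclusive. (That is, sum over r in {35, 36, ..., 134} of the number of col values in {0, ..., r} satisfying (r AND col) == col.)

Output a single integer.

r35=100011 pc3: +8 =8
r36=100100 pc2: +4 =12
r37=100101 pc3: +8 =20
r38=100110 pc3: +8 =28
r39=100111 pc4: +16 =44
r40=101000 pc2: +4 =48
r41=101001 pc3: +8 =56
r42=101010 pc3: +8 =64
r43=101011 pc4: +16 =80
r44=101100 pc3: +8 =88
r45=101101 pc4: +16 =104
r46=101110 pc4: +16 =120
r47=101111 pc5: +32 =152
r48=110000 pc2: +4 =156
r49=110001 pc3: +8 =164
r50=110010 pc3: +8 =172
r51=110011 pc4: +16 =188
r52=110100 pc3: +8 =196
r53=110101 pc4: +16 =212
r54=110110 pc4: +16 =228
r55=110111 pc5: +32 =260
r56=111000 pc3: +8 =268
r57=111001 pc4: +16 =284
r58=111010 pc4: +16 =300
r59=111011 pc5: +32 =332
r60=111100 pc4: +16 =348
r61=111101 pc5: +32 =380
r62=111110 pc5: +32 =412
r63=111111 pc6: +64 =476
r64=1000000 pc1: +2 =478
r65=1000001 pc2: +4 =482
r66=1000010 pc2: +4 =486
r67=1000011 pc3: +8 =494
r68=1000100 pc2: +4 =498
r69=1000101 pc3: +8 =506
r70=1000110 pc3: +8 =514
r71=1000111 pc4: +16 =530
r72=1001000 pc2: +4 =534
r73=1001001 pc3: +8 =542
r74=1001010 pc3: +8 =550
r75=1001011 pc4: +16 =566
r76=1001100 pc3: +8 =574
r77=1001101 pc4: +16 =590
r78=1001110 pc4: +16 =606
r79=1001111 pc5: +32 =638
r80=1010000 pc2: +4 =642
r81=1010001 pc3: +8 =650
r82=1010010 pc3: +8 =658
r83=1010011 pc4: +16 =674
r84=1010100 pc3: +8 =682
r85=1010101 pc4: +16 =698
r86=1010110 pc4: +16 =714
r87=1010111 pc5: +32 =746
r88=1011000 pc3: +8 =754
r89=1011001 pc4: +16 =770
r90=1011010 pc4: +16 =786
r91=1011011 pc5: +32 =818
r92=1011100 pc4: +16 =834
r93=1011101 pc5: +32 =866
r94=1011110 pc5: +32 =898
r95=1011111 pc6: +64 =962
r96=1100000 pc2: +4 =966
r97=1100001 pc3: +8 =974
r98=1100010 pc3: +8 =982
r99=1100011 pc4: +16 =998
r100=1100100 pc3: +8 =1006
r101=1100101 pc4: +16 =1022
r102=1100110 pc4: +16 =1038
r103=1100111 pc5: +32 =1070
r104=1101000 pc3: +8 =1078
r105=1101001 pc4: +16 =1094
r106=1101010 pc4: +16 =1110
r107=1101011 pc5: +32 =1142
r108=1101100 pc4: +16 =1158
r109=1101101 pc5: +32 =1190
r110=1101110 pc5: +32 =1222
r111=1101111 pc6: +64 =1286
r112=1110000 pc3: +8 =1294
r113=1110001 pc4: +16 =1310
r114=1110010 pc4: +16 =1326
r115=1110011 pc5: +32 =1358
r116=1110100 pc4: +16 =1374
r117=1110101 pc5: +32 =1406
r118=1110110 pc5: +32 =1438
r119=1110111 pc6: +64 =1502
r120=1111000 pc4: +16 =1518
r121=1111001 pc5: +32 =1550
r122=1111010 pc5: +32 =1582
r123=1111011 pc6: +64 =1646
r124=1111100 pc5: +32 =1678
r125=1111101 pc6: +64 =1742
r126=1111110 pc6: +64 =1806
r127=1111111 pc7: +128 =1934
r128=10000000 pc1: +2 =1936
r129=10000001 pc2: +4 =1940
r130=10000010 pc2: +4 =1944
r131=10000011 pc3: +8 =1952
r132=10000100 pc2: +4 =1956
r133=10000101 pc3: +8 =1964
r134=10000110 pc3: +8 =1972

Answer: 1972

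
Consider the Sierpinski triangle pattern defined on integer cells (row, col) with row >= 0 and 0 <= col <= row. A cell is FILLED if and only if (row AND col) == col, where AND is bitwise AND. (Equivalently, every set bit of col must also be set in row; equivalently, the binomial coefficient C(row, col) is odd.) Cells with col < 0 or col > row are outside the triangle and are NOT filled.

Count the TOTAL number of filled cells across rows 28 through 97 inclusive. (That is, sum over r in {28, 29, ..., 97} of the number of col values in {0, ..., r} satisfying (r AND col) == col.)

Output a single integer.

r28=11100 pc3: +8 =8
r29=11101 pc4: +16 =24
r30=11110 pc4: +16 =40
r31=11111 pc5: +32 =72
r32=100000 pc1: +2 =74
r33=100001 pc2: +4 =78
r34=100010 pc2: +4 =82
r35=100011 pc3: +8 =90
r36=100100 pc2: +4 =94
r37=100101 pc3: +8 =102
r38=100110 pc3: +8 =110
r39=100111 pc4: +16 =126
r40=101000 pc2: +4 =130
r41=101001 pc3: +8 =138
r42=101010 pc3: +8 =146
r43=101011 pc4: +16 =162
r44=101100 pc3: +8 =170
r45=101101 pc4: +16 =186
r46=101110 pc4: +16 =202
r47=101111 pc5: +32 =234
r48=110000 pc2: +4 =238
r49=110001 pc3: +8 =246
r50=110010 pc3: +8 =254
r51=110011 pc4: +16 =270
r52=110100 pc3: +8 =278
r53=110101 pc4: +16 =294
r54=110110 pc4: +16 =310
r55=110111 pc5: +32 =342
r56=111000 pc3: +8 =350
r57=111001 pc4: +16 =366
r58=111010 pc4: +16 =382
r59=111011 pc5: +32 =414
r60=111100 pc4: +16 =430
r61=111101 pc5: +32 =462
r62=111110 pc5: +32 =494
r63=111111 pc6: +64 =558
r64=1000000 pc1: +2 =560
r65=1000001 pc2: +4 =564
r66=1000010 pc2: +4 =568
r67=1000011 pc3: +8 =576
r68=1000100 pc2: +4 =580
r69=1000101 pc3: +8 =588
r70=1000110 pc3: +8 =596
r71=1000111 pc4: +16 =612
r72=1001000 pc2: +4 =616
r73=1001001 pc3: +8 =624
r74=1001010 pc3: +8 =632
r75=1001011 pc4: +16 =648
r76=1001100 pc3: +8 =656
r77=1001101 pc4: +16 =672
r78=1001110 pc4: +16 =688
r79=1001111 pc5: +32 =720
r80=1010000 pc2: +4 =724
r81=1010001 pc3: +8 =732
r82=1010010 pc3: +8 =740
r83=1010011 pc4: +16 =756
r84=1010100 pc3: +8 =764
r85=1010101 pc4: +16 =780
r86=1010110 pc4: +16 =796
r87=1010111 pc5: +32 =828
r88=1011000 pc3: +8 =836
r89=1011001 pc4: +16 =852
r90=1011010 pc4: +16 =868
r91=1011011 pc5: +32 =900
r92=1011100 pc4: +16 =916
r93=1011101 pc5: +32 =948
r94=1011110 pc5: +32 =980
r95=1011111 pc6: +64 =1044
r96=1100000 pc2: +4 =1048
r97=1100001 pc3: +8 =1056

Answer: 1056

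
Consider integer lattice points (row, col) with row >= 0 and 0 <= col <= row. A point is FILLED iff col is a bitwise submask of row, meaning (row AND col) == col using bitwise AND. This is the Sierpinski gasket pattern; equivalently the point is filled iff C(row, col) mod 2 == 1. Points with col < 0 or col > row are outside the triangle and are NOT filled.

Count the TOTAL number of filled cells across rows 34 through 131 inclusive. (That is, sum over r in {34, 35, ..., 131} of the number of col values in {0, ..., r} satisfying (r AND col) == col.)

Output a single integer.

r34=100010 pc2: +4 =4
r35=100011 pc3: +8 =12
r36=100100 pc2: +4 =16
r37=100101 pc3: +8 =24
r38=100110 pc3: +8 =32
r39=100111 pc4: +16 =48
r40=101000 pc2: +4 =52
r41=101001 pc3: +8 =60
r42=101010 pc3: +8 =68
r43=101011 pc4: +16 =84
r44=101100 pc3: +8 =92
r45=101101 pc4: +16 =108
r46=101110 pc4: +16 =124
r47=101111 pc5: +32 =156
r48=110000 pc2: +4 =160
r49=110001 pc3: +8 =168
r50=110010 pc3: +8 =176
r51=110011 pc4: +16 =192
r52=110100 pc3: +8 =200
r53=110101 pc4: +16 =216
r54=110110 pc4: +16 =232
r55=110111 pc5: +32 =264
r56=111000 pc3: +8 =272
r57=111001 pc4: +16 =288
r58=111010 pc4: +16 =304
r59=111011 pc5: +32 =336
r60=111100 pc4: +16 =352
r61=111101 pc5: +32 =384
r62=111110 pc5: +32 =416
r63=111111 pc6: +64 =480
r64=1000000 pc1: +2 =482
r65=1000001 pc2: +4 =486
r66=1000010 pc2: +4 =490
r67=1000011 pc3: +8 =498
r68=1000100 pc2: +4 =502
r69=1000101 pc3: +8 =510
r70=1000110 pc3: +8 =518
r71=1000111 pc4: +16 =534
r72=1001000 pc2: +4 =538
r73=1001001 pc3: +8 =546
r74=1001010 pc3: +8 =554
r75=1001011 pc4: +16 =570
r76=1001100 pc3: +8 =578
r77=1001101 pc4: +16 =594
r78=1001110 pc4: +16 =610
r79=1001111 pc5: +32 =642
r80=1010000 pc2: +4 =646
r81=1010001 pc3: +8 =654
r82=1010010 pc3: +8 =662
r83=1010011 pc4: +16 =678
r84=1010100 pc3: +8 =686
r85=1010101 pc4: +16 =702
r86=1010110 pc4: +16 =718
r87=1010111 pc5: +32 =750
r88=1011000 pc3: +8 =758
r89=1011001 pc4: +16 =774
r90=1011010 pc4: +16 =790
r91=1011011 pc5: +32 =822
r92=1011100 pc4: +16 =838
r93=1011101 pc5: +32 =870
r94=1011110 pc5: +32 =902
r95=1011111 pc6: +64 =966
r96=1100000 pc2: +4 =970
r97=1100001 pc3: +8 =978
r98=1100010 pc3: +8 =986
r99=1100011 pc4: +16 =1002
r100=1100100 pc3: +8 =1010
r101=1100101 pc4: +16 =1026
r102=1100110 pc4: +16 =1042
r103=1100111 pc5: +32 =1074
r104=1101000 pc3: +8 =1082
r105=1101001 pc4: +16 =1098
r106=1101010 pc4: +16 =1114
r107=1101011 pc5: +32 =1146
r108=1101100 pc4: +16 =1162
r109=1101101 pc5: +32 =1194
r110=1101110 pc5: +32 =1226
r111=1101111 pc6: +64 =1290
r112=1110000 pc3: +8 =1298
r113=1110001 pc4: +16 =1314
r114=1110010 pc4: +16 =1330
r115=1110011 pc5: +32 =1362
r116=1110100 pc4: +16 =1378
r117=1110101 pc5: +32 =1410
r118=1110110 pc5: +32 =1442
r119=1110111 pc6: +64 =1506
r120=1111000 pc4: +16 =1522
r121=1111001 pc5: +32 =1554
r122=1111010 pc5: +32 =1586
r123=1111011 pc6: +64 =1650
r124=1111100 pc5: +32 =1682
r125=1111101 pc6: +64 =1746
r126=1111110 pc6: +64 =1810
r127=1111111 pc7: +128 =1938
r128=10000000 pc1: +2 =1940
r129=10000001 pc2: +4 =1944
r130=10000010 pc2: +4 =1948
r131=10000011 pc3: +8 =1956

Answer: 1956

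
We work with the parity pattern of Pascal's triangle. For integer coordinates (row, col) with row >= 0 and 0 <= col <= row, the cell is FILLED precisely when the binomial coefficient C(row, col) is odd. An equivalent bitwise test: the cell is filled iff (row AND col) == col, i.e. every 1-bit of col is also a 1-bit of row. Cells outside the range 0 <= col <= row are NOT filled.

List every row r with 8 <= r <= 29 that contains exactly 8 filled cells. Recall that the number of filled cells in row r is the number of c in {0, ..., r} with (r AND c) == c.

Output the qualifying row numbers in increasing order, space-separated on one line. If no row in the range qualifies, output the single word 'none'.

Row r has 2^popcount(r) filled cells, so we need popcount(r) = log2(8) = 3.
Scan r = 8..29 and keep those with exactly 3 one-bits:
r=8=1000 popcount=1 -> skip
r=9=1001 popcount=2 -> skip
r=10=1010 popcount=2 -> skip
r=11=1011 popcount=3 -> KEEP
r=12=1100 popcount=2 -> skip
r=13=1101 popcount=3 -> KEEP
r=14=1110 popcount=3 -> KEEP
r=15=1111 popcount=4 -> skip
r=16=10000 popcount=1 -> skip
r=17=10001 popcount=2 -> skip
r=18=10010 popcount=2 -> skip
r=19=10011 popcount=3 -> KEEP
r=20=10100 popcount=2 -> skip
r=21=10101 popcount=3 -> KEEP
r=22=10110 popcount=3 -> KEEP
r=23=10111 popcount=4 -> skip
r=24=11000 popcount=2 -> skip
r=25=11001 popcount=3 -> KEEP
r=26=11010 popcount=3 -> KEEP
r=27=11011 popcount=4 -> skip
r=28=11100 popcount=3 -> KEEP
r=29=11101 popcount=4 -> skip
Kept rows: 11 13 14 19 21 22 25 26 28

Answer: 11 13 14 19 21 22 25 26 28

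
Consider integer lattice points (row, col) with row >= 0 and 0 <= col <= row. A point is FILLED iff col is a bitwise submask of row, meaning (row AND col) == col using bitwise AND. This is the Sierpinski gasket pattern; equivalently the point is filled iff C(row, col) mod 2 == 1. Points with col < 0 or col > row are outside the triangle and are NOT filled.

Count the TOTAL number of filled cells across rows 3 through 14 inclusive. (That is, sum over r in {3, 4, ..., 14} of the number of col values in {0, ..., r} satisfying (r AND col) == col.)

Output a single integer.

Answer: 60

Derivation:
r3=11 pc2: +4 =4
r4=100 pc1: +2 =6
r5=101 pc2: +4 =10
r6=110 pc2: +4 =14
r7=111 pc3: +8 =22
r8=1000 pc1: +2 =24
r9=1001 pc2: +4 =28
r10=1010 pc2: +4 =32
r11=1011 pc3: +8 =40
r12=1100 pc2: +4 =44
r13=1101 pc3: +8 =52
r14=1110 pc3: +8 =60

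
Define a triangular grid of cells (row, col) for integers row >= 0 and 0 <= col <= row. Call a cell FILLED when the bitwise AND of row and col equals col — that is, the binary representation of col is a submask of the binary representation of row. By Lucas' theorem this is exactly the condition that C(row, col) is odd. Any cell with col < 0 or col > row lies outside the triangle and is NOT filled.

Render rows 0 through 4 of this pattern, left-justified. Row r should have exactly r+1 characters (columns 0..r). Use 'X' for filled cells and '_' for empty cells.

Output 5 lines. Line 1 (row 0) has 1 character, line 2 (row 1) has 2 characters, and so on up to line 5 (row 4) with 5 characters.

r0=0: X
r1=1: XX
r2=10: X_X
r3=11: XXXX
r4=100: X___X

Answer: X
XX
X_X
XXXX
X___X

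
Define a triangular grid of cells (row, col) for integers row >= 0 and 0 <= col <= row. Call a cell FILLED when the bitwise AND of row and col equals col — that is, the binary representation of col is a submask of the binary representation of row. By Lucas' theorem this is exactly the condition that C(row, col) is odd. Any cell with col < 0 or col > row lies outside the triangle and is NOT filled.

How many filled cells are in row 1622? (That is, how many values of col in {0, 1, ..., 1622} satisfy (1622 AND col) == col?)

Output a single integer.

1622 in binary = 11001010110
popcount(1622) = number of 1-bits in 11001010110 = 6
A col c satisfies (1622 AND c) == c iff every set bit of c is also set in 1622; each of the 6 set bits of 1622 can independently be on or off in c.
count = 2^6 = 64

Answer: 64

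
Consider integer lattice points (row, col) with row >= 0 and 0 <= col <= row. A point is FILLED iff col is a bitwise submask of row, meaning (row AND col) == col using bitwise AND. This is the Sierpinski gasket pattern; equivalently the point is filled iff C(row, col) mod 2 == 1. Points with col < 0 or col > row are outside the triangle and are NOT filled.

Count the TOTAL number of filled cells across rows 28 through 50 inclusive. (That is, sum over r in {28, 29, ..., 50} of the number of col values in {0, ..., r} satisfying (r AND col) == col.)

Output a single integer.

r28=11100 pc3: +8 =8
r29=11101 pc4: +16 =24
r30=11110 pc4: +16 =40
r31=11111 pc5: +32 =72
r32=100000 pc1: +2 =74
r33=100001 pc2: +4 =78
r34=100010 pc2: +4 =82
r35=100011 pc3: +8 =90
r36=100100 pc2: +4 =94
r37=100101 pc3: +8 =102
r38=100110 pc3: +8 =110
r39=100111 pc4: +16 =126
r40=101000 pc2: +4 =130
r41=101001 pc3: +8 =138
r42=101010 pc3: +8 =146
r43=101011 pc4: +16 =162
r44=101100 pc3: +8 =170
r45=101101 pc4: +16 =186
r46=101110 pc4: +16 =202
r47=101111 pc5: +32 =234
r48=110000 pc2: +4 =238
r49=110001 pc3: +8 =246
r50=110010 pc3: +8 =254

Answer: 254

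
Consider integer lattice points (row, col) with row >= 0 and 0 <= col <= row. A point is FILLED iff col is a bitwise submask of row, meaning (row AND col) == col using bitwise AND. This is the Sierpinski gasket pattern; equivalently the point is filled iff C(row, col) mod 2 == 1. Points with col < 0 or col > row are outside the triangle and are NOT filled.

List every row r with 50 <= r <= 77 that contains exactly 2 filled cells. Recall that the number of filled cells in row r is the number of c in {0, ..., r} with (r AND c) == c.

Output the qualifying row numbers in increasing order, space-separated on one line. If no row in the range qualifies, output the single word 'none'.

Row r has 2^popcount(r) filled cells, so we need popcount(r) = log2(2) = 1.
Scan r = 50..77 and keep those with exactly 1 one-bits:
r=50=110010 popcount=3 -> skip
r=51=110011 popcount=4 -> skip
r=52=110100 popcount=3 -> skip
r=53=110101 popcount=4 -> skip
r=54=110110 popcount=4 -> skip
r=55=110111 popcount=5 -> skip
r=56=111000 popcount=3 -> skip
r=57=111001 popcount=4 -> skip
r=58=111010 popcount=4 -> skip
r=59=111011 popcount=5 -> skip
r=60=111100 popcount=4 -> skip
r=61=111101 popcount=5 -> skip
r=62=111110 popcount=5 -> skip
r=63=111111 popcount=6 -> skip
r=64=1000000 popcount=1 -> KEEP
r=65=1000001 popcount=2 -> skip
r=66=1000010 popcount=2 -> skip
r=67=1000011 popcount=3 -> skip
r=68=1000100 popcount=2 -> skip
r=69=1000101 popcount=3 -> skip
r=70=1000110 popcount=3 -> skip
r=71=1000111 popcount=4 -> skip
r=72=1001000 popcount=2 -> skip
r=73=1001001 popcount=3 -> skip
r=74=1001010 popcount=3 -> skip
r=75=1001011 popcount=4 -> skip
r=76=1001100 popcount=3 -> skip
r=77=1001101 popcount=4 -> skip
Kept rows: 64

Answer: 64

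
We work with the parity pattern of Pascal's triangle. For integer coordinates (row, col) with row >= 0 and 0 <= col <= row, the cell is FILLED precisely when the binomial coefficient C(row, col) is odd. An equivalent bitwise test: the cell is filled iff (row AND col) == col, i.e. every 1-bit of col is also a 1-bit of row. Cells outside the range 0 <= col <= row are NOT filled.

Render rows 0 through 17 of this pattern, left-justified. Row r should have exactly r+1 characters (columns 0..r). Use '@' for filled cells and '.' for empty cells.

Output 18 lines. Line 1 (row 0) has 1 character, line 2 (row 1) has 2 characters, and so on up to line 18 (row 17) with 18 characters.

Answer: @
@@
@.@
@@@@
@...@
@@..@@
@.@.@.@
@@@@@@@@
@.......@
@@......@@
@.@.....@.@
@@@@....@@@@
@...@...@...@
@@..@@..@@..@@
@.@.@.@.@.@.@.@
@@@@@@@@@@@@@@@@
@...............@
@@..............@@

Derivation:
r0=0: @
r1=1: @@
r2=10: @.@
r3=11: @@@@
r4=100: @...@
r5=101: @@..@@
r6=110: @.@.@.@
r7=111: @@@@@@@@
r8=1000: @.......@
r9=1001: @@......@@
r10=1010: @.@.....@.@
r11=1011: @@@@....@@@@
r12=1100: @...@...@...@
r13=1101: @@..@@..@@..@@
r14=1110: @.@.@.@.@.@.@.@
r15=1111: @@@@@@@@@@@@@@@@
r16=10000: @...............@
r17=10001: @@..............@@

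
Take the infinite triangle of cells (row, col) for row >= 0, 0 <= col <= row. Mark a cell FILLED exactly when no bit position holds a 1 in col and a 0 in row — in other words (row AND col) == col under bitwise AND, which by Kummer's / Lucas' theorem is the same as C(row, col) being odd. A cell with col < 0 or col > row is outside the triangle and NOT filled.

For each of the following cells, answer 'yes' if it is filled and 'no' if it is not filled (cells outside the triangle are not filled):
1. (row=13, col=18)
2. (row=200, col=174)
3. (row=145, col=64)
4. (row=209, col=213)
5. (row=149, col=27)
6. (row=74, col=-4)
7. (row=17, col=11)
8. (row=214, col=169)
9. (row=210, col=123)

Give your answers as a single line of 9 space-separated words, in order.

Answer: no no no no no no no no no

Derivation:
(13,18): col outside [0, 13] -> not filled
(200,174): row=0b11001000, col=0b10101110, row AND col = 0b10001000 = 136; 136 != 174 -> empty
(145,64): row=0b10010001, col=0b1000000, row AND col = 0b0 = 0; 0 != 64 -> empty
(209,213): col outside [0, 209] -> not filled
(149,27): row=0b10010101, col=0b11011, row AND col = 0b10001 = 17; 17 != 27 -> empty
(74,-4): col outside [0, 74] -> not filled
(17,11): row=0b10001, col=0b1011, row AND col = 0b1 = 1; 1 != 11 -> empty
(214,169): row=0b11010110, col=0b10101001, row AND col = 0b10000000 = 128; 128 != 169 -> empty
(210,123): row=0b11010010, col=0b1111011, row AND col = 0b1010010 = 82; 82 != 123 -> empty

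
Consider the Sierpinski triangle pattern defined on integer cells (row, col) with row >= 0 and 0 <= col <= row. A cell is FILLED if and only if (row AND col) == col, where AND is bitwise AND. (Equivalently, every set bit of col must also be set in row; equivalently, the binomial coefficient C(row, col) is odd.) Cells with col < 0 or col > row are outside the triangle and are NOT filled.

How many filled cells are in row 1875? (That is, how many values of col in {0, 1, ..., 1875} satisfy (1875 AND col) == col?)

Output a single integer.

Answer: 128

Derivation:
1875 in binary = 11101010011
popcount(1875) = number of 1-bits in 11101010011 = 7
A col c satisfies (1875 AND c) == c iff every set bit of c is also set in 1875; each of the 7 set bits of 1875 can independently be on or off in c.
count = 2^7 = 128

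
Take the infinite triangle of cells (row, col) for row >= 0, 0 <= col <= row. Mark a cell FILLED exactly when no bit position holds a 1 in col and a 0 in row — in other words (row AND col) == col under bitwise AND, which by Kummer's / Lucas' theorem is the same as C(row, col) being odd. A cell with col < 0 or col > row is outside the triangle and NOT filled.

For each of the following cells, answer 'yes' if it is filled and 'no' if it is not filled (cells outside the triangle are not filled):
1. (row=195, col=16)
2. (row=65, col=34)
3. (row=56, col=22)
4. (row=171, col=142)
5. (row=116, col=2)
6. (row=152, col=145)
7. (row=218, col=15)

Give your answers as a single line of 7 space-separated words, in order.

Answer: no no no no no no no

Derivation:
(195,16): row=0b11000011, col=0b10000, row AND col = 0b0 = 0; 0 != 16 -> empty
(65,34): row=0b1000001, col=0b100010, row AND col = 0b0 = 0; 0 != 34 -> empty
(56,22): row=0b111000, col=0b10110, row AND col = 0b10000 = 16; 16 != 22 -> empty
(171,142): row=0b10101011, col=0b10001110, row AND col = 0b10001010 = 138; 138 != 142 -> empty
(116,2): row=0b1110100, col=0b10, row AND col = 0b0 = 0; 0 != 2 -> empty
(152,145): row=0b10011000, col=0b10010001, row AND col = 0b10010000 = 144; 144 != 145 -> empty
(218,15): row=0b11011010, col=0b1111, row AND col = 0b1010 = 10; 10 != 15 -> empty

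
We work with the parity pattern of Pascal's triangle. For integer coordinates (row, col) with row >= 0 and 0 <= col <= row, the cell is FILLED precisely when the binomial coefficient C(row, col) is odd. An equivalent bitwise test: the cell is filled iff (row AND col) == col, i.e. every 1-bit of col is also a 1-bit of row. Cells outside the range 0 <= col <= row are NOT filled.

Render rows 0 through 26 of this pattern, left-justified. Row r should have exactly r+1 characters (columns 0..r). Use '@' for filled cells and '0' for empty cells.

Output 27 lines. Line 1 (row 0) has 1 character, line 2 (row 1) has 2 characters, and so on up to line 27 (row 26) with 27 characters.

r0=0: @
r1=1: @@
r2=10: @0@
r3=11: @@@@
r4=100: @000@
r5=101: @@00@@
r6=110: @0@0@0@
r7=111: @@@@@@@@
r8=1000: @0000000@
r9=1001: @@000000@@
r10=1010: @0@00000@0@
r11=1011: @@@@0000@@@@
r12=1100: @000@000@000@
r13=1101: @@00@@00@@00@@
r14=1110: @0@0@0@0@0@0@0@
r15=1111: @@@@@@@@@@@@@@@@
r16=10000: @000000000000000@
r17=10001: @@00000000000000@@
r18=10010: @0@0000000000000@0@
r19=10011: @@@@000000000000@@@@
r20=10100: @000@00000000000@000@
r21=10101: @@00@@0000000000@@00@@
r22=10110: @0@0@0@000000000@0@0@0@
r23=10111: @@@@@@@@00000000@@@@@@@@
r24=11000: @0000000@0000000@0000000@
r25=11001: @@000000@@000000@@000000@@
r26=11010: @0@00000@0@00000@0@00000@0@

Answer: @
@@
@0@
@@@@
@000@
@@00@@
@0@0@0@
@@@@@@@@
@0000000@
@@000000@@
@0@00000@0@
@@@@0000@@@@
@000@000@000@
@@00@@00@@00@@
@0@0@0@0@0@0@0@
@@@@@@@@@@@@@@@@
@000000000000000@
@@00000000000000@@
@0@0000000000000@0@
@@@@000000000000@@@@
@000@00000000000@000@
@@00@@0000000000@@00@@
@0@0@0@000000000@0@0@0@
@@@@@@@@00000000@@@@@@@@
@0000000@0000000@0000000@
@@000000@@000000@@000000@@
@0@00000@0@00000@0@00000@0@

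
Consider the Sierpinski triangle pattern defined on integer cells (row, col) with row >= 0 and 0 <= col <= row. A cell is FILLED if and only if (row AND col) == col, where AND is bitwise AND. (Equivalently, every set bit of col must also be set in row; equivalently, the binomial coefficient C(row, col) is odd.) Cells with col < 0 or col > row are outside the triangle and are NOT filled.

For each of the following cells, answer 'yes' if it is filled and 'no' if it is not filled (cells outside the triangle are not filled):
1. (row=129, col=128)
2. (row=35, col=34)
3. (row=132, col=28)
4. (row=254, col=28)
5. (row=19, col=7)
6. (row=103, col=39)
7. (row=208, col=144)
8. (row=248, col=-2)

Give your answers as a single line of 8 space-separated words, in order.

Answer: yes yes no yes no yes yes no

Derivation:
(129,128): row=0b10000001, col=0b10000000, row AND col = 0b10000000 = 128; 128 == 128 -> filled
(35,34): row=0b100011, col=0b100010, row AND col = 0b100010 = 34; 34 == 34 -> filled
(132,28): row=0b10000100, col=0b11100, row AND col = 0b100 = 4; 4 != 28 -> empty
(254,28): row=0b11111110, col=0b11100, row AND col = 0b11100 = 28; 28 == 28 -> filled
(19,7): row=0b10011, col=0b111, row AND col = 0b11 = 3; 3 != 7 -> empty
(103,39): row=0b1100111, col=0b100111, row AND col = 0b100111 = 39; 39 == 39 -> filled
(208,144): row=0b11010000, col=0b10010000, row AND col = 0b10010000 = 144; 144 == 144 -> filled
(248,-2): col outside [0, 248] -> not filled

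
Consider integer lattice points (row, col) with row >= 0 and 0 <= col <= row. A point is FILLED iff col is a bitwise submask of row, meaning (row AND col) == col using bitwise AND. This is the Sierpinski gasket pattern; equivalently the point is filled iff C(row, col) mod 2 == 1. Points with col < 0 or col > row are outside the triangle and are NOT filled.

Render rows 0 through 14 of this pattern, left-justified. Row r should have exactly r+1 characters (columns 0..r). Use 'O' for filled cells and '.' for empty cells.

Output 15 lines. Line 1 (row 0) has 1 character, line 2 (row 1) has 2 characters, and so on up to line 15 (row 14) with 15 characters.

r0=0: O
r1=1: OO
r2=10: O.O
r3=11: OOOO
r4=100: O...O
r5=101: OO..OO
r6=110: O.O.O.O
r7=111: OOOOOOOO
r8=1000: O.......O
r9=1001: OO......OO
r10=1010: O.O.....O.O
r11=1011: OOOO....OOOO
r12=1100: O...O...O...O
r13=1101: OO..OO..OO..OO
r14=1110: O.O.O.O.O.O.O.O

Answer: O
OO
O.O
OOOO
O...O
OO..OO
O.O.O.O
OOOOOOOO
O.......O
OO......OO
O.O.....O.O
OOOO....OOOO
O...O...O...O
OO..OO..OO..OO
O.O.O.O.O.O.O.O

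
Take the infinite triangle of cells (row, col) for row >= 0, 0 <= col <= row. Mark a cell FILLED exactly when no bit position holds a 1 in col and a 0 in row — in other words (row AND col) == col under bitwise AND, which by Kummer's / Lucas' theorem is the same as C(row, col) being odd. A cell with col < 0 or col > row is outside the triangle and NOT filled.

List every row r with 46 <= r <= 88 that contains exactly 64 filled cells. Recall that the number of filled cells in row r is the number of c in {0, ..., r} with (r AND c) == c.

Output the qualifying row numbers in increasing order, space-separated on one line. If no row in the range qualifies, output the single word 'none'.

Row r has 2^popcount(r) filled cells, so we need popcount(r) = log2(64) = 6.
Scan r = 46..88 and keep those with exactly 6 one-bits:
r=46=101110 popcount=4 -> skip
r=47=101111 popcount=5 -> skip
r=48=110000 popcount=2 -> skip
r=49=110001 popcount=3 -> skip
r=50=110010 popcount=3 -> skip
r=51=110011 popcount=4 -> skip
r=52=110100 popcount=3 -> skip
r=53=110101 popcount=4 -> skip
r=54=110110 popcount=4 -> skip
r=55=110111 popcount=5 -> skip
r=56=111000 popcount=3 -> skip
r=57=111001 popcount=4 -> skip
r=58=111010 popcount=4 -> skip
r=59=111011 popcount=5 -> skip
r=60=111100 popcount=4 -> skip
r=61=111101 popcount=5 -> skip
r=62=111110 popcount=5 -> skip
r=63=111111 popcount=6 -> KEEP
r=64=1000000 popcount=1 -> skip
r=65=1000001 popcount=2 -> skip
r=66=1000010 popcount=2 -> skip
r=67=1000011 popcount=3 -> skip
r=68=1000100 popcount=2 -> skip
r=69=1000101 popcount=3 -> skip
r=70=1000110 popcount=3 -> skip
r=71=1000111 popcount=4 -> skip
r=72=1001000 popcount=2 -> skip
r=73=1001001 popcount=3 -> skip
r=74=1001010 popcount=3 -> skip
r=75=1001011 popcount=4 -> skip
r=76=1001100 popcount=3 -> skip
r=77=1001101 popcount=4 -> skip
r=78=1001110 popcount=4 -> skip
r=79=1001111 popcount=5 -> skip
r=80=1010000 popcount=2 -> skip
r=81=1010001 popcount=3 -> skip
r=82=1010010 popcount=3 -> skip
r=83=1010011 popcount=4 -> skip
r=84=1010100 popcount=3 -> skip
r=85=1010101 popcount=4 -> skip
r=86=1010110 popcount=4 -> skip
r=87=1010111 popcount=5 -> skip
r=88=1011000 popcount=3 -> skip
Kept rows: 63

Answer: 63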